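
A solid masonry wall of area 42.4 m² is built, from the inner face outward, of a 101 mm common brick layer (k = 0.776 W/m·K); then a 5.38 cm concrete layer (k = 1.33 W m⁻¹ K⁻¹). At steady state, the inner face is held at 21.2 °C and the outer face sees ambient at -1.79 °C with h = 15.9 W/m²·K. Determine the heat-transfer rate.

Treat each layer as a resistance in series:
  R_common brick = L/(kA) = 0.101/(0.776·42.4) = 0.003070 K/W
  R_concrete = L/(kA) = 0.0538/(1.33·42.4) = 9.540×10^-4 K/W
  R_conv,out = 1/(hA) = 1/(15.9·42.4) = 0.001483 K/W
ΣR = 0.003070 + 9.540×10^-4 + 0.001483 = 0.005507 K/W
Q = ΔT/ΣR = (21.2 °C − -1.79 °C)/0.005507 = 4170 W

Q = 4170 W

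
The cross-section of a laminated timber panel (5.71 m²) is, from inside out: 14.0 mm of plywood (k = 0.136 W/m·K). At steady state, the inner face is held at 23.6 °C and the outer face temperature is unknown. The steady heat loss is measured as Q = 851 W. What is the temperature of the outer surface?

T_out = 8.26 °C

Series resistances:
  R_plywood = L/(kA) = 0.0140/(0.136·5.71) = 0.01803 K/W
ΣR = 0.01803 K/W
ΔT = Q·ΣR = 851 × 0.01803 = 15.34 K
Heat flows outward, so T_out = T_in − ΔT = 23.6 − 15.34 = 8.26 °C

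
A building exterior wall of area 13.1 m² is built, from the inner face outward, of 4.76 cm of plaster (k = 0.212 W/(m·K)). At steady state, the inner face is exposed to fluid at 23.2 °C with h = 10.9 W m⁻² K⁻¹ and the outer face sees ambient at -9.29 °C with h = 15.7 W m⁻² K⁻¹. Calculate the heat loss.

Resistance network (inner→outer):
  R_conv,in = 1/(hA) = 1/(10.9·13.1) = 0.007003 K/W
  R_plaster = L/(kA) = 0.0476/(0.212·13.1) = 0.01714 K/W
  R_conv,out = 1/(hA) = 1/(15.7·13.1) = 0.004862 K/W
ΣR = 0.007003 + 0.01714 + 0.004862 = 0.02900 K/W
Q = ΔT/ΣR = (23.2 °C − -9.29 °C)/0.02900 = 1120 W

Q = 1120 W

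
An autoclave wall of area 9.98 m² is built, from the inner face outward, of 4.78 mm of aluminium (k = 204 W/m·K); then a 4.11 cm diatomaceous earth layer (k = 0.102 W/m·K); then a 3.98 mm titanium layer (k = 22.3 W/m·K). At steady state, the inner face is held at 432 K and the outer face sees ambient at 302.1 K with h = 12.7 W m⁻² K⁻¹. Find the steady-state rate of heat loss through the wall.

Q = 2.69 kW

Treat each layer as a resistance in series:
  R_aluminium = L/(kA) = 0.00478/(204·9.98) = 2.348×10^-6 K/W
  R_diatomaceous earth = L/(kA) = 0.0411/(0.102·9.98) = 0.04037 K/W
  R_titanium = L/(kA) = 0.00398/(22.3·9.98) = 1.788×10^-5 K/W
  R_conv,out = 1/(hA) = 1/(12.7·9.98) = 0.007890 K/W
ΣR = 2.348×10^-6 + 0.04037 + 1.788×10^-5 + 0.007890 = 0.04828 K/W
Q = ΔT/ΣR = (432 K − 302.1 K)/0.04828 = 2690 W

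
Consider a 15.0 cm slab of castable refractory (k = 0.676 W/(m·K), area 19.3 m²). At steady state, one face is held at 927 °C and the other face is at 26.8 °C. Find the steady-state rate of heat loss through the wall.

Q = 78.3 kW

Q = kA·ΔT/L = 0.676 × 19.3 × |927 °C − 26.8 °C| / 0.150 = 78300 W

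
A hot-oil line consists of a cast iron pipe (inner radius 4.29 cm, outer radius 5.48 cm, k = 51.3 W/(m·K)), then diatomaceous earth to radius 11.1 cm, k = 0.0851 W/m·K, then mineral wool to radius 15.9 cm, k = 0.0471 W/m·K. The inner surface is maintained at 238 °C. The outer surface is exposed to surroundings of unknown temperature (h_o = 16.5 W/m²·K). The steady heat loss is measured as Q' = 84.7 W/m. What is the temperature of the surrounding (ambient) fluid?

Sum the resistances:
  R'_cast iron = ln(0.0548/0.0429)/(2πk) = 0.2448/(2π·51.3) = 7.595×10^-4 m·K/W
  R'_diatomaceous earth = ln(0.111/0.0548)/(2πk) = 0.7058/(2π·0.0851) = 1.320 m·K/W
  R'_mineral wool = ln(0.159/0.111)/(2πk) = 0.3594/(2π·0.0471) = 1.214 m·K/W
  R'_conv,out = 1/(2πr h) = 1/(2π·0.159·16.5) = 0.06067 m·K/W
ΣR = 2.596 m·K/W
ΔT = Q'·ΣR = 84.7 × 2.596 = 219.9 K
Heat flows outward, so T_out = T_in − ΔT = 238 − 219.9 = 18.1 °C

T_out = 18.1 °C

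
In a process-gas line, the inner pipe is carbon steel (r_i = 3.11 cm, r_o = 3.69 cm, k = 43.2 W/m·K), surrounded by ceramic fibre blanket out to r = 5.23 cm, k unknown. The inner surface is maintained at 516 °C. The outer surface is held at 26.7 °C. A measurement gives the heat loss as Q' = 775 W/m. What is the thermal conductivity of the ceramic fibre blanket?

k = 0.0880 W/m·K

ΣR = ΔT/Q' = |516 − 26.7|/775 = 0.6314 m·K/W
Known resistances:
  R'_carbon steel = ln(0.0369/0.0311)/(2πk) = 0.1710/(2π·43.2) = 6.300×10^-4 m·K/W
R_ceramic fibre blanket = ΣR − ΣR_known = 0.6314 − 6.300×10^-4 = 0.6308 m·K/W
ln(r₂/r₁)/(2πk) = 0.6308 ⇒ k = 0.3488/(2π·0.6308) = 0.0880 W/m·K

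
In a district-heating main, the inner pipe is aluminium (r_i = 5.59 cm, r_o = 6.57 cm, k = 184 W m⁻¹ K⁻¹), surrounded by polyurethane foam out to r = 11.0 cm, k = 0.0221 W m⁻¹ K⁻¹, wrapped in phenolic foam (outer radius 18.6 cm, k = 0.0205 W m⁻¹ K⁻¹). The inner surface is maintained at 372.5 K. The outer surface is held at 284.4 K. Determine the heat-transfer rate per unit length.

Treat each layer as a resistance in series:
  R'_aluminium = ln(0.0657/0.0559)/(2πk) = 0.1615/(2π·184) = 1.397×10^-4 m·K/W
  R'_polyurethane foam = ln(0.110/0.0657)/(2πk) = 0.5154/(2π·0.0221) = 3.712 m·K/W
  R'_phenolic foam = ln(0.186/0.110)/(2πk) = 0.5253/(2π·0.0205) = 4.078 m·K/W
ΣR = 1.397×10^-4 + 3.712 + 4.078 = 7.790 m·K/W
Q' = ΔT/ΣR = (372.5 K − 284.4 K)/7.790 = 11.3 W/m

Q' = 11.3 W/m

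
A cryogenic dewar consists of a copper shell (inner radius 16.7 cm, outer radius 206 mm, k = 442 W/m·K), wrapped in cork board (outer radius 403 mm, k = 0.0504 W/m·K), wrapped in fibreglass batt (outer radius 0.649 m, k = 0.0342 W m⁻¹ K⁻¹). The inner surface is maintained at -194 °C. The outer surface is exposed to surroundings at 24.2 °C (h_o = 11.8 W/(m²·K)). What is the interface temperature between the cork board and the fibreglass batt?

T = -56.6 °C

Treat each layer as a resistance in series:
  R_copper = (1/0.167 − 1/0.206)/(4πk) = 1.134/(4π·442) = 2.041×10^-4 K/W
  R_cork board = (1/0.206 − 1/0.403)/(4πk) = 2.373/(4π·0.0504) = 3.747 K/W
  R_fibreglass batt = (1/0.403 − 1/0.649)/(4πk) = 0.9406/(4π·0.0342) = 2.189 K/W
  R_conv,out = 1/(4πr²h) = 1/(4π·0.649²·11.8) = 0.01601 K/W
ΣR = 2.041×10^-4 + 3.747 + 2.189 + 0.01601 = 5.952 K/W
Q = ΔT/ΣR = (-194 °C − 24.2 °C)/5.952 = -36.66 W
From the inner boundary to the cork board/fibreglass batt interface, ΣR_partial = 3.747 K/W.
T_interface = T_in − Q·ΣR_partial = -194 °C − (-36.66)(3.747) = -56.6 °C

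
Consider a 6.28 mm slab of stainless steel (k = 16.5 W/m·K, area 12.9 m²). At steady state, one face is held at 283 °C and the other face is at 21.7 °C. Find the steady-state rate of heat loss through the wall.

Q = 8.86×10^6 W

Q = kA·ΔT/L = 16.5 × 12.9 × |283 °C − 21.7 °C| / 0.00628 = 8.86×10^6 W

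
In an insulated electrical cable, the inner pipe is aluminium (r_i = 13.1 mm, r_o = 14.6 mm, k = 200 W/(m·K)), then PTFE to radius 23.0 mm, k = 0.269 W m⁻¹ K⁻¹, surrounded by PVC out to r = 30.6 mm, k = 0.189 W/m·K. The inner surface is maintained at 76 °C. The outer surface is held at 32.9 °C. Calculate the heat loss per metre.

Q' = 84.6 W/m

Treat each layer as a resistance in series:
  R'_aluminium = ln(0.0146/0.0131)/(2πk) = 0.1084/(2π·200) = 8.627×10^-5 m·K/W
  R'_PTFE = ln(0.0230/0.0146)/(2πk) = 0.4545/(2π·0.269) = 0.2689 m·K/W
  R'_PVC = ln(0.0306/0.0230)/(2πk) = 0.2855/(2π·0.189) = 0.2404 m·K/W
ΣR = 8.627×10^-5 + 0.2689 + 0.2404 = 0.5094 m·K/W
Q' = ΔT/ΣR = (76 °C − 32.9 °C)/0.5094 = 84.6 W/m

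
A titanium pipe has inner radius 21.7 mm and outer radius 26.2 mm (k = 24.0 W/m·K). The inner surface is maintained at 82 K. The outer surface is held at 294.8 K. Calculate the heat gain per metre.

Q' = 1.70×10^5 W/m

Q' = 2πk·ΔT/ln(r₂/r₁) = 2π × 24.0 × 212.8 / ln(0.0262/0.0217) = 1.70×10^5 W/m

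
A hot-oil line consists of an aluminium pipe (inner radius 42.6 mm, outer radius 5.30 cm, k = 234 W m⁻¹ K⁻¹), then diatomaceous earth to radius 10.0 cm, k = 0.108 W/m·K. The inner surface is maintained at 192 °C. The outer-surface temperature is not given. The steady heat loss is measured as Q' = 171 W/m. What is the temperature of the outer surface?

Sum the resistances:
  R'_aluminium = ln(0.0530/0.0426)/(2πk) = 0.2184/(2π·234) = 1.486×10^-4 m·K/W
  R'_diatomaceous earth = ln(0.100/0.0530)/(2πk) = 0.6349/(2π·0.108) = 0.9356 m·K/W
ΣR = 0.9357 m·K/W
ΔT = Q'·ΣR = 171 × 0.9357 = 160.0 K
Heat flows outward, so T_out = T_in − ΔT = 192 − 160.0 = 32.0 °C

T_out = 32.0 °C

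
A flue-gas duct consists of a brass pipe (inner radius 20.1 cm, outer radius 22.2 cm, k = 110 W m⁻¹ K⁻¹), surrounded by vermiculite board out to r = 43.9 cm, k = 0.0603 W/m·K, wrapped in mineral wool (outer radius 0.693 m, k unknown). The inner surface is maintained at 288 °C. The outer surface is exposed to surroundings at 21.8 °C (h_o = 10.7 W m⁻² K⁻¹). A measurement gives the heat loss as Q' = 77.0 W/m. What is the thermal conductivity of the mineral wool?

k = 0.0444 W/m·K

ΣR = ΔT/Q' = |288 − 21.8|/77.0 = 3.457 m·K/W
Known resistances:
  R'_brass = ln(0.222/0.201)/(2πk) = 0.09937/(2π·110) = 1.438×10^-4 m·K/W
  R'_vermiculite board = ln(0.439/0.222)/(2πk) = 0.6818/(2π·0.0603) = 1.800 m·K/W
  R'_conv,out = 1/(2πr h) = 1/(2π·0.693·10.7) = 0.02146 m·K/W
R_mineral wool = ΣR − ΣR_known = 3.457 − 1.822 = 1.635 m·K/W
ln(r₂/r₁)/(2πk) = 1.635 ⇒ k = 0.4565/(2π·1.635) = 0.0444 W/m·K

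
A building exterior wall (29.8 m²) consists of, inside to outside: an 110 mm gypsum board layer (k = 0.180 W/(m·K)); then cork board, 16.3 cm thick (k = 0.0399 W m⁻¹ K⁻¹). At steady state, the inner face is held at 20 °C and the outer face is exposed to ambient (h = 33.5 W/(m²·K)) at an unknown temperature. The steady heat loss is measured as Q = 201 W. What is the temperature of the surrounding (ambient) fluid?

T_out = -11.9 °C

Sum the resistances:
  R_gypsum board = L/(kA) = 0.110/(0.180·29.8) = 0.02051 K/W
  R_cork board = L/(kA) = 0.163/(0.0399·29.8) = 0.1371 K/W
  R_conv,out = 1/(hA) = 1/(33.5·29.8) = 0.001002 K/W
ΣR = 0.1586 K/W
ΔT = Q·ΣR = 201 × 0.1586 = 31.88 K
Heat flows outward, so T_out = T_in − ΔT = 20 − 31.88 = -11.9 °C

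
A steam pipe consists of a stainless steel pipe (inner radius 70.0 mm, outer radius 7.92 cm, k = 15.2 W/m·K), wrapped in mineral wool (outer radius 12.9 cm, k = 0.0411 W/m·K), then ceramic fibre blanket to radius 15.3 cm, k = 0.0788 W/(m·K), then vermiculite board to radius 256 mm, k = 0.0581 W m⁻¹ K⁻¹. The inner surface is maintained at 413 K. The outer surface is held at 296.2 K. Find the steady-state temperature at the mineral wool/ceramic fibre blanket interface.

T = 352.4 K

Series thermal resistances, inner to outer:
  R'_stainless steel = ln(0.0792/0.0700)/(2πk) = 0.1235/(2π·15.2) = 0.001293 m·K/W
  R'_mineral wool = ln(0.129/0.0792)/(2πk) = 0.4878/(2π·0.0411) = 1.889 m·K/W
  R'_ceramic fibre blanket = ln(0.153/0.129)/(2πk) = 0.1706/(2π·0.0788) = 0.3446 m·K/W
  R'_vermiculite board = ln(0.256/0.153)/(2πk) = 0.5147/(2π·0.0581) = 1.410 m·K/W
ΣR = 0.001293 + 1.889 + 0.3446 + 1.410 = 3.645 m·K/W
Q' = ΔT/ΣR = (413 K − 296.2 K)/3.645 = 32.04 W/m
From the inner boundary to the mineral wool/ceramic fibre blanket interface, ΣR_partial = 1.890 m·K/W.
T_interface = T_in − Q'·ΣR_partial = 413 K − (32.04)(1.890) = 352.4 K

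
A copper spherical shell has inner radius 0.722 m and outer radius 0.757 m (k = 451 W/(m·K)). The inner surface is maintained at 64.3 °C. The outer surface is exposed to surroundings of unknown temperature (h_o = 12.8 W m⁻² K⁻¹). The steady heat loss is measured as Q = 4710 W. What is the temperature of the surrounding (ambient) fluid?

Series resistances:
  R_copper = (1/0.722 − 1/0.757)/(4πk) = 0.06404/(4π·451) = 1.130×10^-5 K/W
  R_conv,out = 1/(4πr²h) = 1/(4π·0.757²·12.8) = 0.01085 K/W
ΣR = 0.01086 K/W
ΔT = Q·ΣR = 4710 × 0.01086 = 51.15 K
Heat flows outward, so T_out = T_in − ΔT = 64.3 − 51.15 = 13.1 °C

T_out = 13.1 °C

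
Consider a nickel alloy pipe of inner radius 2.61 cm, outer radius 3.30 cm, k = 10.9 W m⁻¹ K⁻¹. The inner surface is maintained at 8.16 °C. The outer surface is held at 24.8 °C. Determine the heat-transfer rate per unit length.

Q' = 2πk·ΔT/ln(r₂/r₁) = 2π × 10.9 × 16.64 / ln(0.0330/0.0261) = 4860 W/m

Q' = 4860 W/m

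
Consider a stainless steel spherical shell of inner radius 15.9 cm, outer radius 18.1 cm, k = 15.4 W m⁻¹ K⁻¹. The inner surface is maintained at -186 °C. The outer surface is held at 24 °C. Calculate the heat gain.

Q = 4πk·ΔT/(1/r₁ − 1/r₂) = 4π × 15.4 × 210 / (1/0.159 − 1/0.181) = 53200 W

Q = 53200 W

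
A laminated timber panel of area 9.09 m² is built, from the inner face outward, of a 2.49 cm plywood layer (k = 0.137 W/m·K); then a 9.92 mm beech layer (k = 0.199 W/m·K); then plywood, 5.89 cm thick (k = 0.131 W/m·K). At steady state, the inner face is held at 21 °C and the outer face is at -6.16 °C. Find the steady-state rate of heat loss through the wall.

Treat each layer as a resistance in series:
  R_plywood = L/(kA) = 0.0249/(0.137·9.09) = 0.01999 K/W
  R_beech = L/(kA) = 0.00992/(0.199·9.09) = 0.005484 K/W
  R_plywood = L/(kA) = 0.0589/(0.131·9.09) = 0.04946 K/W
ΣR = 0.01999 + 0.005484 + 0.04946 = 0.07493 K/W
Q = ΔT/ΣR = (21 °C − -6.16 °C)/0.07493 = 362 W

Q = 362 W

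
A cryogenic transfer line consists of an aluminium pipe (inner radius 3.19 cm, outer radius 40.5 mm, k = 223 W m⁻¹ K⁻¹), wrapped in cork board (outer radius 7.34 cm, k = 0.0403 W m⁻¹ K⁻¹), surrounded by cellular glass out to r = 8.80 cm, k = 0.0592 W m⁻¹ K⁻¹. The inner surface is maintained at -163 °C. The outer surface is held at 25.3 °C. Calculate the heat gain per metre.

Q' = 66.4 W/m

Treat each layer as a resistance in series:
  R'_aluminium = ln(0.0405/0.0319)/(2πk) = 0.2387/(2π·223) = 1.704×10^-4 m·K/W
  R'_cork board = ln(0.0734/0.0405)/(2πk) = 0.5946/(2π·0.0403) = 2.348 m·K/W
  R'_cellular glass = ln(0.0880/0.0734)/(2πk) = 0.1814/(2π·0.0592) = 0.4877 m·K/W
ΣR = 1.704×10^-4 + 2.348 + 0.4877 = 2.836 m·K/W
Q' = ΔT/ΣR = (-163 °C − 25.3 °C)/2.836 = -66.4 W/m
(Negative Q' ⇒ heat flows inward; heat gain = 66.4 W/m.)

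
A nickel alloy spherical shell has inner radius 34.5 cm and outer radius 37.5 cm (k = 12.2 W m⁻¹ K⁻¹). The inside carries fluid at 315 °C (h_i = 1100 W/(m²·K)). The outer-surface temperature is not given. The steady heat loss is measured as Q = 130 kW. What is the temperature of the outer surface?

Series resistances:
  R_conv,in = 1/(4πr²h) = 1/(4π·0.345²·1100) = 6.078×10^-4 K/W
  R_nickel alloy = (1/0.345 − 1/0.375)/(4πk) = 0.2319/(4π·12.2) = 0.001513 K/W
ΣR = 0.002120 K/W
ΔT = Q·ΣR = 1.30×10^5 × 0.002120 = 275.6 K
Heat flows outward, so T_out = T_in − ΔT = 315 − 275.6 = 39.4 °C

T_out = 39.4 °C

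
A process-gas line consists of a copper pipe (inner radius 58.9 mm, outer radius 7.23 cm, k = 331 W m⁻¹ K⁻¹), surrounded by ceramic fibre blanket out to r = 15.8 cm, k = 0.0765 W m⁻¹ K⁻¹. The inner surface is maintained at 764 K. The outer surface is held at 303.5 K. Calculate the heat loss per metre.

Q' = 283 W/m

Treat each layer as a resistance in series:
  R'_copper = ln(0.0723/0.0589)/(2πk) = 0.2050/(2π·331) = 9.856×10^-5 m·K/W
  R'_ceramic fibre blanket = ln(0.158/0.0723)/(2πk) = 0.7818/(2π·0.0765) = 1.626 m·K/W
ΣR = 9.856×10^-5 + 1.626 = 1.626 m·K/W
Q' = ΔT/ΣR = (764 K − 303.5 K)/1.626 = 283 W/m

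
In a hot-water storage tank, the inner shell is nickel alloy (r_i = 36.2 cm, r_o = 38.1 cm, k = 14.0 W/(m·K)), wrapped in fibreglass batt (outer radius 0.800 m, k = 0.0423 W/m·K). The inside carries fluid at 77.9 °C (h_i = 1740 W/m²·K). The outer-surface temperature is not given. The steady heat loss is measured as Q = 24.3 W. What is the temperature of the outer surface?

Sum the resistances:
  R_conv,in = 1/(4πr²h) = 1/(4π·0.362²·1740) = 3.490×10^-4 K/W
  R_nickel alloy = (1/0.362 − 1/0.381)/(4πk) = 0.1378/(4π·14.0) = 7.830×10^-4 K/W
  R_fibreglass batt = (1/0.381 − 1/0.800)/(4πk) = 1.375/(4π·0.0423) = 2.586 K/W
ΣR = 2.587 K/W
ΔT = Q·ΣR = 24.3 × 2.587 = 62.86 K
Heat flows outward, so T_out = T_in − ΔT = 77.9 − 62.86 = 15.0 °C

T_out = 15.0 °C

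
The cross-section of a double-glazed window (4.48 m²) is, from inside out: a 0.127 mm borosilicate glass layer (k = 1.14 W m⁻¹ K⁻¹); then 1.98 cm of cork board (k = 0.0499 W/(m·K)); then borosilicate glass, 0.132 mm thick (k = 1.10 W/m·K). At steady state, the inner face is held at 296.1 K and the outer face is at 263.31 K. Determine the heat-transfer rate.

Q = 370 W

Series thermal resistances, inner to outer:
  R_borosilicate glass = L/(kA) = 1.27×10^-4/(1.14·4.48) = 2.487×10^-5 K/W
  R_cork board = L/(kA) = 0.0198/(0.0499·4.48) = 0.08857 K/W
  R_borosilicate glass = L/(kA) = 1.32×10^-4/(1.10·4.48) = 2.679×10^-5 K/W
ΣR = 2.487×10^-5 + 0.08857 + 2.679×10^-5 = 0.08862 K/W
Q = ΔT/ΣR = (296.1 K − 263.31 K)/0.08862 = 370 W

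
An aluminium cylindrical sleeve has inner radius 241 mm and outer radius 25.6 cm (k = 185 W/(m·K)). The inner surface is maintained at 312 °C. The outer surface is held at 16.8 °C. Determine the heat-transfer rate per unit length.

Q' = 2πk·ΔT/ln(r₂/r₁) = 2π × 185 × 295.2 / ln(0.256/0.241) = 5.68×10^6 W/m

Q' = 5680 kW/m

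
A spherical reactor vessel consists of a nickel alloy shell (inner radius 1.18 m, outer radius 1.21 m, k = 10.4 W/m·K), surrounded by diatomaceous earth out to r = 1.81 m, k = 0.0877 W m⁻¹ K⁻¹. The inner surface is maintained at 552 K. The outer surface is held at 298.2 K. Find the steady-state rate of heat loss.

Q = 1020 W

Treat each layer as a resistance in series:
  R_nickel alloy = (1/1.18 − 1/1.21)/(4πk) = 0.02101/(4π·10.4) = 1.608×10^-4 K/W
  R_diatomaceous earth = (1/1.21 − 1/1.81)/(4πk) = 0.2740/(4π·0.0877) = 0.2486 K/W
ΣR = 1.608×10^-4 + 0.2486 = 0.2488 K/W
Q = ΔT/ΣR = (552 K − 298.2 K)/0.2488 = 1020 W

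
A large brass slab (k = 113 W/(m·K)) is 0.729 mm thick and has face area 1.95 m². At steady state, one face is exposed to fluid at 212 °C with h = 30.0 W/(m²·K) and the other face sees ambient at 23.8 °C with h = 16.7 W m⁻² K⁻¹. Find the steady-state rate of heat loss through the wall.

Treat each layer as a resistance in series:
  R_conv,in = 1/(hA) = 1/(30.0·1.95) = 0.01709 K/W
  R_brass = L/(kA) = 7.29×10^-4/(113·1.95) = 3.308×10^-6 K/W
  R_conv,out = 1/(hA) = 1/(16.7·1.95) = 0.03071 K/W
ΣR = 0.01709 + 3.308×10^-6 + 0.03071 = 0.04780 K/W
Q = ΔT/ΣR = (212 °C − 23.8 °C)/0.04780 = 3940 W

Q = 3.94 kW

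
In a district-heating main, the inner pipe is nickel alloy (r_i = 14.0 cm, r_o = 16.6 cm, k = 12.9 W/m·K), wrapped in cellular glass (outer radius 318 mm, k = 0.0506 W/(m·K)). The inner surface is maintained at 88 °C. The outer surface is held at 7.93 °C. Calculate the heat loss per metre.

Q' = 39.1 W/m

Treat each layer as a resistance in series:
  R'_nickel alloy = ln(0.166/0.140)/(2πk) = 0.1703/(2π·12.9) = 0.002102 m·K/W
  R'_cellular glass = ln(0.318/0.166)/(2πk) = 0.6501/(2π·0.0506) = 2.045 m·K/W
ΣR = 0.002102 + 2.045 = 2.047 m·K/W
Q' = ΔT/ΣR = (88 °C − 7.93 °C)/2.047 = 39.1 W/m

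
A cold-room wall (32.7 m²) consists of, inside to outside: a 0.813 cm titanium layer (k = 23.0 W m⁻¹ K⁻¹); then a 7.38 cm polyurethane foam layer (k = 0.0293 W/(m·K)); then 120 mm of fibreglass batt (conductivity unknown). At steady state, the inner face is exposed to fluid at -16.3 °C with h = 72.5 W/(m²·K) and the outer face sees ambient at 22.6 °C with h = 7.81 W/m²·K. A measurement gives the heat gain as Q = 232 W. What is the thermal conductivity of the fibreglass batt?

ΣR = ΔT/Q = |-16.3 − 22.6|/232 = 0.1677 K/W
Known resistances:
  R_conv,in = 1/(hA) = 1/(72.5·32.7) = 4.218×10^-4 K/W
  R_titanium = L/(kA) = 0.00813/(23.0·32.7) = 1.081×10^-5 K/W
  R_polyurethane foam = L/(kA) = 0.0738/(0.0293·32.7) = 0.07703 K/W
  R_conv,out = 1/(hA) = 1/(7.81·32.7) = 0.003916 K/W
R_fibreglass batt = ΣR − ΣR_known = 0.1677 − 0.08138 = 0.08632 K/W
L/(kA) = 0.08632 ⇒ k = 0.120/(0.08632·32.7) = 0.0425 W/m·K

k = 0.0425 W/m·K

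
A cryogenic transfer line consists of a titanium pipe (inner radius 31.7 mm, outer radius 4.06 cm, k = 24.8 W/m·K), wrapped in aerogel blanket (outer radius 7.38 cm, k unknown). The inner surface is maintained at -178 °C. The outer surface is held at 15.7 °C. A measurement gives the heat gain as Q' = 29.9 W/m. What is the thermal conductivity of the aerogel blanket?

ΣR = ΔT/Q' = |-178 − 15.7|/29.9 = 6.478 m·K/W
Known resistances:
  R'_titanium = ln(0.0406/0.0317)/(2πk) = 0.2475/(2π·24.8) = 0.001588 m·K/W
R_aerogel blanket = ΣR − ΣR_known = 6.478 − 0.001588 = 6.476 m·K/W
ln(r₂/r₁)/(2πk) = 6.476 ⇒ k = 0.5976/(2π·6.476) = 0.0147 W/m·K

k = 0.0147 W/m·K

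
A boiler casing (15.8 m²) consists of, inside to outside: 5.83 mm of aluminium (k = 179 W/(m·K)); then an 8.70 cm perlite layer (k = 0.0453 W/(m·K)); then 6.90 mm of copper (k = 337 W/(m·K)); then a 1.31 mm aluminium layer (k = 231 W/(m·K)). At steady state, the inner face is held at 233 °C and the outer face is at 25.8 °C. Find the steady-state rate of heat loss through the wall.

Q = 1700 W

Resistance network (inner→outer):
  R_aluminium = L/(kA) = 0.00583/(179·15.8) = 2.061×10^-6 K/W
  R_perlite = L/(kA) = 0.0870/(0.0453·15.8) = 0.1216 K/W
  R_copper = L/(kA) = 0.00690/(337·15.8) = 1.296×10^-6 K/W
  R_aluminium = L/(kA) = 0.00131/(231·15.8) = 3.589×10^-7 K/W
ΣR = 2.061×10^-6 + 0.1216 + 1.296×10^-6 + 3.589×10^-7 = 0.1216 K/W
Q = ΔT/ΣR = (233 °C − 25.8 °C)/0.1216 = 1700 W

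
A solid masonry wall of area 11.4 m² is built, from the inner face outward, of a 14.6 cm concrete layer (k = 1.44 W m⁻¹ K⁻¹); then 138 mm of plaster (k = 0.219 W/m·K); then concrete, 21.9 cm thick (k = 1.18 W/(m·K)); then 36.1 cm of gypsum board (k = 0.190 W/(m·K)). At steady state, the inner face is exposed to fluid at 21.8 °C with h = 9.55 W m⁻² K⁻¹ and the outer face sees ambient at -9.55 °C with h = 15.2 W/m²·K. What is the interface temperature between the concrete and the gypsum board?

Treat each layer as a resistance in series:
  R_conv,in = 1/(hA) = 1/(9.55·11.4) = 0.009185 K/W
  R_concrete = L/(kA) = 0.146/(1.44·11.4) = 0.008894 K/W
  R_plaster = L/(kA) = 0.138/(0.219·11.4) = 0.05528 K/W
  R_concrete = L/(kA) = 0.219/(1.18·11.4) = 0.01628 K/W
  R_gypsum board = L/(kA) = 0.361/(0.190·11.4) = 0.1667 K/W
  R_conv,out = 1/(hA) = 1/(15.2·11.4) = 0.005771 K/W
ΣR = 0.009185 + 0.008894 + 0.05528 + 0.01628 + 0.1667 + 0.005771 = 0.2621 K/W
Q = ΔT/ΣR = (21.8 °C − -9.55 °C)/0.2621 = 119.6 W
From the inner boundary to the concrete/gypsum board interface, ΣR_partial = 0.08964 K/W.
T_interface = T_in − Q·ΣR_partial = 21.8 °C − (119.6)(0.08964) = 11.1 °C

T = 11.1 °C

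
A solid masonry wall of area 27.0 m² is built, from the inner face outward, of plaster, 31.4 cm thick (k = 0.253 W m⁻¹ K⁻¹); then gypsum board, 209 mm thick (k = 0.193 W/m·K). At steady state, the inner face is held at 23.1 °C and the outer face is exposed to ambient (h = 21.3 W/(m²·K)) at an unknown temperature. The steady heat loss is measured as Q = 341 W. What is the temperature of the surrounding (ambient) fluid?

Series resistances:
  R_plaster = L/(kA) = 0.314/(0.253·27.0) = 0.04597 K/W
  R_gypsum board = L/(kA) = 0.209/(0.193·27.0) = 0.04011 K/W
  R_conv,out = 1/(hA) = 1/(21.3·27.0) = 0.001739 K/W
ΣR = 0.08781 K/W
ΔT = Q·ΣR = 341 × 0.08781 = 29.94 K
Heat flows outward, so T_out = T_in − ΔT = 23.1 − 29.94 = -6.84 °C

T_out = -6.84 °C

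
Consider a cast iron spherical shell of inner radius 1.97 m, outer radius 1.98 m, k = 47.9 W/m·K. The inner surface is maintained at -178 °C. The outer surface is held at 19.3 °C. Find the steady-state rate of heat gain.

Q = 46300 kW

Q = 4πk·ΔT/(1/r₁ − 1/r₂) = 4π × 47.9 × 197.3 / (1/1.97 − 1/1.98) = 4.63×10^7 W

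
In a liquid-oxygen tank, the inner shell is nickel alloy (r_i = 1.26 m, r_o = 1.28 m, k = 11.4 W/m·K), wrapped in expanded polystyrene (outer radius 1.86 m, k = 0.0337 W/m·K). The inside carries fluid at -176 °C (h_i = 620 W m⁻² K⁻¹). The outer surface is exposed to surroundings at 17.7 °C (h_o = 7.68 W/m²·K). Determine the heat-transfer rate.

Q = 335 W

Treat each layer as a resistance in series:
  R_conv,in = 1/(4πr²h) = 1/(4π·1.26²·620) = 8.085×10^-5 K/W
  R_nickel alloy = (1/1.26 − 1/1.28)/(4πk) = 0.01240/(4π·11.4) = 8.656×10^-5 K/W
  R_expanded polystyrene = (1/1.28 − 1/1.86)/(4πk) = 0.2436/(4π·0.0337) = 0.5753 K/W
  R_conv,out = 1/(4πr²h) = 1/(4π·1.86²·7.68) = 0.002995 K/W
ΣR = 8.085×10^-5 + 8.656×10^-5 + 0.5753 + 0.002995 = 0.5785 K/W
Q = ΔT/ΣR = (-176 °C − 17.7 °C)/0.5785 = -335 W
(Negative Q ⇒ heat flows inward; heat gain = 335 W.)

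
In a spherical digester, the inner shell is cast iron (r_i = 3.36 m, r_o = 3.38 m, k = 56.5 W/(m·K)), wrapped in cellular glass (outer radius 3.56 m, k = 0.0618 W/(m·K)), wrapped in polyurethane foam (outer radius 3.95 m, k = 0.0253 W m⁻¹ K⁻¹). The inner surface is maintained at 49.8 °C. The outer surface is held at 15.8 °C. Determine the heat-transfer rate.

Q = 319 W

Resistance network (inner→outer):
  R_cast iron = (1/3.36 − 1/3.38)/(4πk) = 0.001761/(4π·56.5) = 2.480×10^-6 K/W
  R_cellular glass = (1/3.38 − 1/3.56)/(4πk) = 0.01496/(4π·0.0618) = 0.01926 K/W
  R_polyurethane foam = (1/3.56 − 1/3.95)/(4πk) = 0.02773/(4π·0.0253) = 0.08723 K/W
ΣR = 2.480×10^-6 + 0.01926 + 0.08723 = 0.1065 K/W
Q = ΔT/ΣR = (49.8 °C − 15.8 °C)/0.1065 = 319 W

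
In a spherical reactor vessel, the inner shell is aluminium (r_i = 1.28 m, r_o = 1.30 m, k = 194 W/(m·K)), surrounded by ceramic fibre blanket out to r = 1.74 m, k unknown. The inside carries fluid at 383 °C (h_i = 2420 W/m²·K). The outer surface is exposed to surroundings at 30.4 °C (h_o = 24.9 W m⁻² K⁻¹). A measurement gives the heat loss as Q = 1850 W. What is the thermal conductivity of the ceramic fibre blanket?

ΣR = ΔT/Q = |383 − 30.4|/1850 = 0.1906 K/W
Known resistances:
  R_conv,in = 1/(4πr²h) = 1/(4π·1.28²·2420) = 2.007×10^-5 K/W
  R_aluminium = (1/1.28 − 1/1.30)/(4πk) = 0.01202/(4π·194) = 4.930×10^-6 K/W
  R_conv,out = 1/(4πr²h) = 1/(4π·1.74²·24.9) = 0.001056 K/W
R_ceramic fibre blanket = ΣR − ΣR_known = 0.1906 − 0.001081 = 0.1895 K/W
(1/r₁−1/r₂)/(4πk) = 0.1895 ⇒ k = 0.1945/(4π·0.1895) = 0.0817 W/m·K

k = 0.0817 W/m·K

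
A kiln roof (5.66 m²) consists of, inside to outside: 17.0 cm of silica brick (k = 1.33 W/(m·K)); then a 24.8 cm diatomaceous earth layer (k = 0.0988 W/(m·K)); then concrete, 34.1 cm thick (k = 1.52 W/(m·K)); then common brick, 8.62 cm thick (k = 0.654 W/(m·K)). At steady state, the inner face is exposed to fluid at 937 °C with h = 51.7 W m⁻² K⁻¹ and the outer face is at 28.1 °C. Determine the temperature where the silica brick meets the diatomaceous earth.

T = 893 °C

Series thermal resistances, inner to outer:
  R_conv,in = 1/(hA) = 1/(51.7·5.66) = 0.003417 K/W
  R_silica brick = L/(kA) = 0.170/(1.33·5.66) = 0.02258 K/W
  R_diatomaceous earth = L/(kA) = 0.248/(0.0988·5.66) = 0.4435 K/W
  R_concrete = L/(kA) = 0.341/(1.52·5.66) = 0.03964 K/W
  R_common brick = L/(kA) = 0.0862/(0.654·5.66) = 0.02329 K/W
ΣR = 0.003417 + 0.02258 + 0.4435 + 0.03964 + 0.02329 = 0.5324 K/W
Q = ΔT/ΣR = (937 °C − 28.1 °C)/0.5324 = 1707 W
From the inner boundary to the silica brick/diatomaceous earth interface, ΣR_partial = 0.02600 K/W.
T_interface = T_in − Q·ΣR_partial = 937 °C − (1707)(0.02600) = 893 °C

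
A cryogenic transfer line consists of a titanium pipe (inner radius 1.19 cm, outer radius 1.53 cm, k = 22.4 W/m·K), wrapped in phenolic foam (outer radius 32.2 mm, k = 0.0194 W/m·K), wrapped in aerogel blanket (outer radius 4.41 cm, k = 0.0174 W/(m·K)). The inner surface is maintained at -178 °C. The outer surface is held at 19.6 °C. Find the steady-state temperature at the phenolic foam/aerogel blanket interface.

Series thermal resistances, inner to outer:
  R'_titanium = ln(0.0153/0.0119)/(2πk) = 0.2513/(2π·22.4) = 0.001786 m·K/W
  R'_phenolic foam = ln(0.0322/0.0153)/(2πk) = 0.7441/(2π·0.0194) = 6.105 m·K/W
  R'_aerogel blanket = ln(0.0441/0.0322)/(2πk) = 0.3145/(2π·0.0174) = 2.877 m·K/W
ΣR = 0.001786 + 6.105 + 2.877 = 8.984 m·K/W
Q' = ΔT/ΣR = (-178 °C − 19.6 °C)/8.984 = -21.99 W/m
From the inner boundary to the phenolic foam/aerogel blanket interface, ΣR_partial = 6.107 m·K/W.
T_interface = T_in − Q'·ΣR_partial = -178 °C − (-21.99)(6.107) = -43.7 °C

T = -43.7 °C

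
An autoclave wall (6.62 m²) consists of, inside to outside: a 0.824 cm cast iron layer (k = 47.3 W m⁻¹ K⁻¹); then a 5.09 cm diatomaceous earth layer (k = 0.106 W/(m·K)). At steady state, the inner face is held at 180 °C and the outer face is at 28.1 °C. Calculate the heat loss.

Q = 2.09 kW

Resistance network (inner→outer):
  R_cast iron = L/(kA) = 0.00824/(47.3·6.62) = 2.632×10^-5 K/W
  R_diatomaceous earth = L/(kA) = 0.0509/(0.106·6.62) = 0.07254 K/W
ΣR = 2.632×10^-5 + 0.07254 = 0.07257 K/W
Q = ΔT/ΣR = (180 °C − 28.1 °C)/0.07257 = 2090 W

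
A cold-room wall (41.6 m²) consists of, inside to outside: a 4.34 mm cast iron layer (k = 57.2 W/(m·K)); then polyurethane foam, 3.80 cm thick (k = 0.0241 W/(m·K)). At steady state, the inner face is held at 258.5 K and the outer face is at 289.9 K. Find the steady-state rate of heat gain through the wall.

Q = 828 W

Resistance network (inner→outer):
  R_cast iron = L/(kA) = 0.00434/(57.2·41.6) = 1.824×10^-6 K/W
  R_polyurethane foam = L/(kA) = 0.0380/(0.0241·41.6) = 0.03790 K/W
ΣR = 1.824×10^-6 + 0.03790 = 0.03790 K/W
Q = ΔT/ΣR = (258.5 K − 289.9 K)/0.03790 = -828 W
(Negative Q ⇒ heat flows inward; heat gain = 828 W.)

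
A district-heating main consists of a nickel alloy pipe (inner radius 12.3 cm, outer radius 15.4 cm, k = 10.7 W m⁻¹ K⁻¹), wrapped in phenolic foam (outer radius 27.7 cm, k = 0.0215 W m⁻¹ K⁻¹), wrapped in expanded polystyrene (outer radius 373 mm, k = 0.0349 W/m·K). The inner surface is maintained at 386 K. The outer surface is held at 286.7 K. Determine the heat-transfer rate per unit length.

Q' = 17.4 W/m

Resistance network (inner→outer):
  R'_nickel alloy = ln(0.154/0.123)/(2πk) = 0.2248/(2π·10.7) = 0.003343 m·K/W
  R'_phenolic foam = ln(0.277/0.154)/(2πk) = 0.5871/(2π·0.0215) = 4.346 m·K/W
  R'_expanded polystyrene = ln(0.373/0.277)/(2πk) = 0.2976/(2π·0.0349) = 1.357 m·K/W
ΣR = 0.003343 + 4.346 + 1.357 = 5.706 m·K/W
Q' = ΔT/ΣR = (386 K − 286.7 K)/5.706 = 17.4 W/m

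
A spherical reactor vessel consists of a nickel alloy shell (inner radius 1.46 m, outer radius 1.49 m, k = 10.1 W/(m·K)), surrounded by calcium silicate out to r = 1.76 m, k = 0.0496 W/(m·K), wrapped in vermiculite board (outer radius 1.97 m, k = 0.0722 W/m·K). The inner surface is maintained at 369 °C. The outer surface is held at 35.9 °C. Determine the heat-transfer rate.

Treat each layer as a resistance in series:
  R_nickel alloy = (1/1.46 − 1/1.49)/(4πk) = 0.01379/(4π·10.1) = 1.087×10^-4 K/W
  R_calcium silicate = (1/1.49 − 1/1.76)/(4πk) = 0.1030/(4π·0.0496) = 0.1652 K/W
  R_vermiculite board = (1/1.76 − 1/1.97)/(4πk) = 0.06057/(4π·0.0722) = 0.06676 K/W
ΣR = 1.087×10^-4 + 0.1652 + 0.06676 = 0.2321 K/W
Q = ΔT/ΣR = (369 °C − 35.9 °C)/0.2321 = 1440 W

Q = 1440 W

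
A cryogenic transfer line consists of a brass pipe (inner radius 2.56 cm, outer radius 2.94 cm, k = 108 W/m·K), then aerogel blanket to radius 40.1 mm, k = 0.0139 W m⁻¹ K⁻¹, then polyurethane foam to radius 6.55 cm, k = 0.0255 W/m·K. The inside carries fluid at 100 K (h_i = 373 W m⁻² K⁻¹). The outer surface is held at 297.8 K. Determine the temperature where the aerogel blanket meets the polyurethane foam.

T = 206.5 K

Resistance network (inner→outer):
  R'_conv,in = 1/(2πr h) = 1/(2π·0.0256·373) = 0.01667 m·K/W
  R'_brass = ln(0.0294/0.0256)/(2πk) = 0.1384/(2π·108) = 2.040×10^-4 m·K/W
  R'_aerogel blanket = ln(0.0401/0.0294)/(2πk) = 0.3104/(2π·0.0139) = 3.554 m·K/W
  R'_polyurethane foam = ln(0.0655/0.0401)/(2πk) = 0.4907/(2π·0.0255) = 3.062 m·K/W
ΣR = 0.01667 + 2.040×10^-4 + 3.554 + 3.062 = 6.633 m·K/W
Q' = ΔT/ΣR = (100 K − 297.8 K)/6.633 = -29.82 W/m
From the inner boundary to the aerogel blanket/polyurethane foam interface, ΣR_partial = 3.571 m·K/W.
T_interface = T_in − Q'·ΣR_partial = 100 K − (-29.82)(3.571) = 206.5 K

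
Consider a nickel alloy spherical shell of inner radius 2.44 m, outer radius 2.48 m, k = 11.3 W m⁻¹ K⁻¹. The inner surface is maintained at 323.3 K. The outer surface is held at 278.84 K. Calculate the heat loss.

Q = 9.55×10^5 W

Q = 4πk·ΔT/(1/r₁ − 1/r₂) = 4π × 11.3 × 44.46 / (1/2.44 − 1/2.48) = 9.55×10^5 W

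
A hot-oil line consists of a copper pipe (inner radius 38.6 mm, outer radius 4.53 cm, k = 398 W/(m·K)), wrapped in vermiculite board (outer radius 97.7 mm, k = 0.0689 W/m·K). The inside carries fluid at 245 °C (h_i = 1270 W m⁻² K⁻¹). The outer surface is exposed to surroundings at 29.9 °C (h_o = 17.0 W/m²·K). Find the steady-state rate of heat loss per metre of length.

Resistance network (inner→outer):
  R'_conv,in = 1/(2πr h) = 1/(2π·0.0386·1270) = 0.003247 m·K/W
  R'_copper = ln(0.0453/0.0386)/(2πk) = 0.1601/(2π·398) = 6.400×10^-5 m·K/W
  R'_vermiculite board = ln(0.0977/0.0453)/(2πk) = 0.7686/(2π·0.0689) = 1.775 m·K/W
  R'_conv,out = 1/(2πr h) = 1/(2π·0.0977·17.0) = 0.09582 m·K/W
ΣR = 0.003247 + 6.400×10^-5 + 1.775 + 0.09582 = 1.874 m·K/W
Q' = ΔT/ΣR = (245 °C − 29.9 °C)/1.874 = 115 W/m

Q' = 115 W/m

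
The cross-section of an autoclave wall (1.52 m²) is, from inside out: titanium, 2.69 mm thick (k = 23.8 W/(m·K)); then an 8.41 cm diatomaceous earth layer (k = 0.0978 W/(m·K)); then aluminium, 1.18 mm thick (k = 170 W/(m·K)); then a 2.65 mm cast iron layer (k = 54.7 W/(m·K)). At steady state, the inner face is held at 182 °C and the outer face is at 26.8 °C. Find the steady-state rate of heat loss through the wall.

Q = 274 W

Treat each layer as a resistance in series:
  R_titanium = L/(kA) = 0.00269/(23.8·1.52) = 7.436×10^-5 K/W
  R_diatomaceous earth = L/(kA) = 0.0841/(0.0978·1.52) = 0.5657 K/W
  R_aluminium = L/(kA) = 0.00118/(170·1.52) = 4.567×10^-6 K/W
  R_cast iron = L/(kA) = 0.00265/(54.7·1.52) = 3.187×10^-5 K/W
ΣR = 7.436×10^-5 + 0.5657 + 4.567×10^-6 + 3.187×10^-5 = 0.5658 K/W
Q = ΔT/ΣR = (182 °C − 26.8 °C)/0.5658 = 274 W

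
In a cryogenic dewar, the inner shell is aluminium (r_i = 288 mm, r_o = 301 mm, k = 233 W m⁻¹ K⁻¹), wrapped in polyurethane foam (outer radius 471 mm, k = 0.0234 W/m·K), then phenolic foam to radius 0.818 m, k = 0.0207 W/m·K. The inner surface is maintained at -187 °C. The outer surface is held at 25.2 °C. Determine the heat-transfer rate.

Series thermal resistances, inner to outer:
  R_aluminium = (1/0.288 − 1/0.301)/(4πk) = 0.1500/(4π·233) = 5.122×10^-5 K/W
  R_polyurethane foam = (1/0.301 − 1/0.471)/(4πk) = 1.199/(4π·0.0234) = 4.078 K/W
  R_phenolic foam = (1/0.471 − 1/0.818)/(4πk) = 0.9006/(4π·0.0207) = 3.462 K/W
ΣR = 5.122×10^-5 + 4.078 + 3.462 = 7.540 K/W
Q = ΔT/ΣR = (-187 °C − 25.2 °C)/7.540 = -28.1 W
(Negative Q ⇒ heat flows inward; heat gain = 28.1 W.)

Q = 28.1 W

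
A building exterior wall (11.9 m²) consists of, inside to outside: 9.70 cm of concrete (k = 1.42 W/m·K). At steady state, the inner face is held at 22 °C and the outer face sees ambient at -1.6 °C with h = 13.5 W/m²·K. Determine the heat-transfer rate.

Q = 1970 W

Resistance network (inner→outer):
  R_concrete = L/(kA) = 0.0970/(1.42·11.9) = 0.005740 K/W
  R_conv,out = 1/(hA) = 1/(13.5·11.9) = 0.006225 K/W
ΣR = 0.005740 + 0.006225 = 0.01196 K/W
Q = ΔT/ΣR = (22 °C − -1.6 °C)/0.01196 = 1970 W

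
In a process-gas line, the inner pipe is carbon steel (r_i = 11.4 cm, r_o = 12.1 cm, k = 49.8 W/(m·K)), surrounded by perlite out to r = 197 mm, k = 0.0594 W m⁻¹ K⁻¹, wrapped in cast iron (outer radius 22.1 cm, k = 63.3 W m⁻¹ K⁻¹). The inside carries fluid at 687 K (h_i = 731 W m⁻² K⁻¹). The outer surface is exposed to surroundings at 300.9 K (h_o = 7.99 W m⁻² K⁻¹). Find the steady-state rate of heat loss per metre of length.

Resistance network (inner→outer):
  R'_conv,in = 1/(2πr h) = 1/(2π·0.114·731) = 0.001910 m·K/W
  R'_carbon steel = ln(0.121/0.114)/(2πk) = 0.05959/(2π·49.8) = 1.904×10^-4 m·K/W
  R'_perlite = ln(0.197/0.121)/(2πk) = 0.4874/(2π·0.0594) = 1.306 m·K/W
  R'_cast iron = ln(0.221/0.197)/(2πk) = 0.1150/(2π·63.3) = 2.890×10^-4 m·K/W
  R'_conv,out = 1/(2πr h) = 1/(2π·0.221·7.99) = 0.09013 m·K/W
ΣR = 0.001910 + 1.904×10^-4 + 1.306 + 2.890×10^-4 + 0.09013 = 1.399 m·K/W
Q' = ΔT/ΣR = (687 K − 300.9 K)/1.399 = 276 W/m

Q' = 276 W/m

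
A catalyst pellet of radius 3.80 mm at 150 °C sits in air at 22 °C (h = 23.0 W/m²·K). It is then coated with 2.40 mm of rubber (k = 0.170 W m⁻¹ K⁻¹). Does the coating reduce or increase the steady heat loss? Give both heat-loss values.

Critical radius for a sphere: r_cr = 2k/h = 0.0148 m = 1.48 cm.
Outer radius after coating: r₂ = 0.00380 + 0.00240 = 0.00620 m.
Since r₁ < r_cr and r₂ ≤ r_cr, the coating moves toward the maximum at r_cr — heat loss rises.
Bare: R = 1/(4πr₁²h) = 239.6 K/W; Q = 128/239.6 = 0.534 W.
Coated: R = R_cond + R_conv = 137.7 K/W; Q = 128/137.7 = 0.930 W.

increases: 0.534 → 0.930 W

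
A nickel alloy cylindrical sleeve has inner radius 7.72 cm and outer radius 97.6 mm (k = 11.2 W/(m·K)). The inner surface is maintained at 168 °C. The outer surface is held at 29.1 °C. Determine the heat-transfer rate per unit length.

Q' = 2πk·ΔT/ln(r₂/r₁) = 2π × 11.2 × 138.9 / ln(0.0976/0.0772) = 41700 W/m

Q' = 41.7 kW/m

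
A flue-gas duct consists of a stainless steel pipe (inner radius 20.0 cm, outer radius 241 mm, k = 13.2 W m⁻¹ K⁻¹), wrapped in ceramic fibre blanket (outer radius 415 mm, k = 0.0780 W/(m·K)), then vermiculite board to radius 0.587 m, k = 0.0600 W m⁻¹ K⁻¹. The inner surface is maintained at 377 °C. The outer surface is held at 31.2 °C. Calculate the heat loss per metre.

Q' = 170 W/m

Series thermal resistances, inner to outer:
  R'_stainless steel = ln(0.241/0.200)/(2πk) = 0.1865/(2π·13.2) = 0.002248 m·K/W
  R'_ceramic fibre blanket = ln(0.415/0.241)/(2πk) = 0.5435/(2π·0.0780) = 1.109 m·K/W
  R'_vermiculite board = ln(0.587/0.415)/(2πk) = 0.3467/(2π·0.0600) = 0.9198 m·K/W
ΣR = 0.002248 + 1.109 + 0.9198 = 2.031 m·K/W
Q' = ΔT/ΣR = (377 °C − 31.2 °C)/2.031 = 170 W/m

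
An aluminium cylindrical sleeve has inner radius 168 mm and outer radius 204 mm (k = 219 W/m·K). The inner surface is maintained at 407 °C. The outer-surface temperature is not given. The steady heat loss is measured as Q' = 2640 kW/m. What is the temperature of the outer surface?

Sum the resistances:
  R'_aluminium = ln(0.204/0.168)/(2πk) = 0.1942/(2π·219) = 1.411×10^-4 m·K/W
ΣR = 1.411×10^-4 m·K/W
ΔT = Q'·ΣR = 2.64×10^6 × 1.411×10^-4 = 372.5 K
Heat flows outward, so T_out = T_in − ΔT = 407 − 372.5 = 34.5 °C

T_out = 34.5 °C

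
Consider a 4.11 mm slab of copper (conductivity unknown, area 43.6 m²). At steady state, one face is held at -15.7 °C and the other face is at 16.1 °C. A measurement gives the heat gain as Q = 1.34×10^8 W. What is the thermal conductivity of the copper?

k = 397 W/m·K

ΣR = ΔT/Q = |-15.7 − 16.1|/1.34×10^8 = 2.373×10^-7 K/W
L/(kA) = 2.373×10^-7 ⇒ k = 0.00411/(2.373×10^-7·43.6) = 397 W/m·K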